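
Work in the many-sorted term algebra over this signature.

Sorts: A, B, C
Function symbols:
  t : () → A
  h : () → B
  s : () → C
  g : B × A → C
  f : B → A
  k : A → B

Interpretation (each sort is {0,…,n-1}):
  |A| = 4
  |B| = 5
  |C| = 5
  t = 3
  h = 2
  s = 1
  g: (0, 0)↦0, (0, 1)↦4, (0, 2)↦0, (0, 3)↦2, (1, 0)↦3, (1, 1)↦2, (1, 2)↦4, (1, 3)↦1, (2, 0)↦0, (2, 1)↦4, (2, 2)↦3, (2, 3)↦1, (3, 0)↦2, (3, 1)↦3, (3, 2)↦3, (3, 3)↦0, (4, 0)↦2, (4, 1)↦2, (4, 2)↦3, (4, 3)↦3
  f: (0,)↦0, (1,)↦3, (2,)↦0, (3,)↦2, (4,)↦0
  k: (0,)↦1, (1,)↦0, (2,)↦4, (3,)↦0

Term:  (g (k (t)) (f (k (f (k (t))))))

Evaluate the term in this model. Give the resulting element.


value = 2

  t = 3
  (k (t)) = k(3,) = 0
  t = 3
  (k (t)) = k(3,) = 0
  (f (k (t))) = f(0,) = 0
  (k (f (k (t)))) = k(0,) = 1
  (f (k (f (k (t))))) = f(1,) = 3
  (g (k (t)) (f (k (f (k (t)))))) = g(0, 3) = 2


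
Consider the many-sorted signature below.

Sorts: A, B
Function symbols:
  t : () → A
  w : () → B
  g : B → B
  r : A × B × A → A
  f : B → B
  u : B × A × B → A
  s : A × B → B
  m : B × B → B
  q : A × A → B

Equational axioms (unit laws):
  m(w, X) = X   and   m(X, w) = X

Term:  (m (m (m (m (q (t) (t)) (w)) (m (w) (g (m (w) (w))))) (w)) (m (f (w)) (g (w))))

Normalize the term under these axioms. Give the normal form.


normal form = (m (m (q (t) (t)) (g (w))) (m (f (w)) (g (w))))

1. (m (m (m (m (q (t) (t)) (w)) (m (w) (g (m (w) (w))))) (w)) (m (f (w)) (g (w))))  →  (m (m (m (q (t) (t)) (w)) (m (w) (g (m (w) (w))))) (m (f (w)) (g (w))))
2. (m (m (m (q (t) (t)) (w)) (m (w) (g (m (w) (w))))) (m (f (w)) (g (w))))  →  (m (m (q (t) (t)) (m (w) (g (m (w) (w))))) (m (f (w)) (g (w))))
3. (m (m (q (t) (t)) (m (w) (g (m (w) (w))))) (m (f (w)) (g (w))))  →  (m (m (q (t) (t)) (g (m (w) (w)))) (m (f (w)) (g (w))))
4. (m (m (q (t) (t)) (g (m (w) (w)))) (m (f (w)) (g (w))))  →  (m (m (q (t) (t)) (g (w))) (m (f (w)) (g (w))))


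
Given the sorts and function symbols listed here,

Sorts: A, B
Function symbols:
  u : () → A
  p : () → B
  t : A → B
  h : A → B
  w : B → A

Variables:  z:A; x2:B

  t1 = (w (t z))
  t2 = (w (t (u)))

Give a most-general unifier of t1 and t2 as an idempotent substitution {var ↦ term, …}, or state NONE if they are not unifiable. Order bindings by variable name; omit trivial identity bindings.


{z ↦ (u)}


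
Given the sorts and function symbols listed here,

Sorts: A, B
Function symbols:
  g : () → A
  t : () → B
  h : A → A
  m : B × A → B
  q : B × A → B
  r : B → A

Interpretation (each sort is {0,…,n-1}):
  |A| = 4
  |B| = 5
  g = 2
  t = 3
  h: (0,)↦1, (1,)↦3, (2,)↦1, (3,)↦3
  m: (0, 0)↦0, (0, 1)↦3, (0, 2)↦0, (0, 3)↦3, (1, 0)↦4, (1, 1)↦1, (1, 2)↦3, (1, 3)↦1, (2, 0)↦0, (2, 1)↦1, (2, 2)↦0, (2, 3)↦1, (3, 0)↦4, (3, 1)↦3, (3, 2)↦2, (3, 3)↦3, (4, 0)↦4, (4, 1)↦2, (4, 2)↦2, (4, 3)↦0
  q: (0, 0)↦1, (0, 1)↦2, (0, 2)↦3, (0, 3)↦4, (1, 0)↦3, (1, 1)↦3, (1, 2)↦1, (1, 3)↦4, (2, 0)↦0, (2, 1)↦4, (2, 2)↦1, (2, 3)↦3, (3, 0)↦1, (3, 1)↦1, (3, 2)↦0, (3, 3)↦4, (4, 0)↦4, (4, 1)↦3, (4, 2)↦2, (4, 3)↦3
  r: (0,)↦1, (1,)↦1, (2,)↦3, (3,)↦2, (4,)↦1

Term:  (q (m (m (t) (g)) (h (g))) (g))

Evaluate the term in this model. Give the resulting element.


  t = 3
  g = 2
  (m (t) (g)) = m(3, 2) = 2
  g = 2
  (h (g)) = h(2,) = 1
  (m (m (t) (g)) (h (g))) = m(2, 1) = 1
  g = 2
  (q (m (m (t) (g)) (h (g))) (g)) = q(1, 2) = 1

value = 1


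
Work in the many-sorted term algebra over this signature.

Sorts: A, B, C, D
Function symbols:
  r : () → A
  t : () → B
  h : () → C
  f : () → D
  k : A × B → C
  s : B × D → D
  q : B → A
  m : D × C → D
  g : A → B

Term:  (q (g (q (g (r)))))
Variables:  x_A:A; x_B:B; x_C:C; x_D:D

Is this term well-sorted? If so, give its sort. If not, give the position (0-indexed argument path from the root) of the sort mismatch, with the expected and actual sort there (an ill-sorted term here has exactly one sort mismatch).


        (r) : A
      (g (r)) : B
    (q (g (r))) : A
  (g (q (g (r)))) : B
(q (g (q (g (r))))) : A

well-sorted; sort = A


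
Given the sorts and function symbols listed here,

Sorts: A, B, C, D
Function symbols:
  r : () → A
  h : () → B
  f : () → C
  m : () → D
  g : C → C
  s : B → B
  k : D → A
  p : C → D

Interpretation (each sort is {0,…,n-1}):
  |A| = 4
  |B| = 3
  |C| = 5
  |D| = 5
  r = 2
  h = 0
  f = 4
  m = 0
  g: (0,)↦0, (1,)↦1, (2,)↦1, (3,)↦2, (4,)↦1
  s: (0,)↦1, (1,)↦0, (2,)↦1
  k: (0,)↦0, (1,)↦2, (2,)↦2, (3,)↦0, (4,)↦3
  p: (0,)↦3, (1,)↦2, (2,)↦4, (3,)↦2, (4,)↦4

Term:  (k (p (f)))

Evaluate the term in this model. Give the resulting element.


  f = 4
  (p (f)) = p(4,) = 4
  (k (p (f))) = k(4,) = 3

value = 3


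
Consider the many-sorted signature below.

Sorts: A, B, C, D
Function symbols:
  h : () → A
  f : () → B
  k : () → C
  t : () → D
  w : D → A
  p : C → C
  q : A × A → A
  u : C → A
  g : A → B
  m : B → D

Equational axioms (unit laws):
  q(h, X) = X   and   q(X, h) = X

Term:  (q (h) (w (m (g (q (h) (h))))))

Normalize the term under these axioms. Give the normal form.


1. (q (h) (w (m (g (q (h) (h))))))  →  (w (m (g (q (h) (h)))))
2. (w (m (g (q (h) (h)))))  →  (w (m (g (h))))

normal form = (w (m (g (h))))


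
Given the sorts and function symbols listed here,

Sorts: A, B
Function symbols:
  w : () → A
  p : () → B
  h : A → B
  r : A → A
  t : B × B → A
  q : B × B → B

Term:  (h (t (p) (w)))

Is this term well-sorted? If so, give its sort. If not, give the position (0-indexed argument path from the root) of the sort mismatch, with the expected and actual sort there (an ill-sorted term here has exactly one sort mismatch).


ill-sorted at position [0, 1]: expected B, got A

    (p) : B
    (w) : A
  (t (p) (w)) : ✗ arg 1 at [0, 1] has sort A, expected B


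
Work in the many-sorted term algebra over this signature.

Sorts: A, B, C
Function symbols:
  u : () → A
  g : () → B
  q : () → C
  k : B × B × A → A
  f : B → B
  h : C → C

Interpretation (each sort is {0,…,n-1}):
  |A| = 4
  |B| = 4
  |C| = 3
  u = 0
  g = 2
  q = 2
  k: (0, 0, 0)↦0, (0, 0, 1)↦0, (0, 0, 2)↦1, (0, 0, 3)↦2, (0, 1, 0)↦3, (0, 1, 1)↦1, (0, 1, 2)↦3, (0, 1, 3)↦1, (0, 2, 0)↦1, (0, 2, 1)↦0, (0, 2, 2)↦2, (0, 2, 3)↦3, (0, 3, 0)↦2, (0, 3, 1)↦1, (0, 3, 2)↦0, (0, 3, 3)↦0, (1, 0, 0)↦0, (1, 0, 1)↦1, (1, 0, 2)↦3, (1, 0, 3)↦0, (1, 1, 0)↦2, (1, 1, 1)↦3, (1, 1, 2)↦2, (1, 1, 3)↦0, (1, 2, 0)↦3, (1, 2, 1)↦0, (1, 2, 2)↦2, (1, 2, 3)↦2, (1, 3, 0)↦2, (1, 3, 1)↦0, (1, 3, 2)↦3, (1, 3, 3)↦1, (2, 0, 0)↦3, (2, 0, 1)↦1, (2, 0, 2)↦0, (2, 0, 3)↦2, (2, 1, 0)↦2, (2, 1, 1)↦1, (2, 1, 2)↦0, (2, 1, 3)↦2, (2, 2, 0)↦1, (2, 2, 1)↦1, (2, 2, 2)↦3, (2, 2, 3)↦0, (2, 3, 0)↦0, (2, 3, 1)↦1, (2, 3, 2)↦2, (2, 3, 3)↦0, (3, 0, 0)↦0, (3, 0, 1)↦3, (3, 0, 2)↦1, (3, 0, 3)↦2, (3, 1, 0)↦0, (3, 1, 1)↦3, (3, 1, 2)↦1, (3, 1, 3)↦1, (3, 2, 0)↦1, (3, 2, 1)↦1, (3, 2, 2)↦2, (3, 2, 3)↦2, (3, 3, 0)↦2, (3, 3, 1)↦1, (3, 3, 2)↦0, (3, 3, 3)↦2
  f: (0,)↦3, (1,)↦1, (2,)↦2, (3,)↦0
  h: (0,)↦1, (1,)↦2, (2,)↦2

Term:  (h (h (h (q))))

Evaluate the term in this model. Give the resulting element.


value = 2

  q = 2
  (h (q)) = h(2,) = 2
  (h (h (q))) = h(2,) = 2
  (h (h (h (q)))) = h(2,) = 2


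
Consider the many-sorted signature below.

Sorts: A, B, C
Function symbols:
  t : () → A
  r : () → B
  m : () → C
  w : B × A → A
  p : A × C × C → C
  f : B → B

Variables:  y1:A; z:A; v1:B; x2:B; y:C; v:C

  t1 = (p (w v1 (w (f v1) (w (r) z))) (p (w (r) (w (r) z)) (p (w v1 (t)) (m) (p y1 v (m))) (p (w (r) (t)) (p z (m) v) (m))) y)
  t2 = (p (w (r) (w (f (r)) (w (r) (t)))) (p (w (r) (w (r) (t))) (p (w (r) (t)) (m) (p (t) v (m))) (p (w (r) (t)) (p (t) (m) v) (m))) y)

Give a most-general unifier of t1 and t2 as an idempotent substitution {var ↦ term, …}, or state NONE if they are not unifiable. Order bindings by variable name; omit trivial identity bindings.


{v1 ↦ (r), y1 ↦ (t), z ↦ (t)}


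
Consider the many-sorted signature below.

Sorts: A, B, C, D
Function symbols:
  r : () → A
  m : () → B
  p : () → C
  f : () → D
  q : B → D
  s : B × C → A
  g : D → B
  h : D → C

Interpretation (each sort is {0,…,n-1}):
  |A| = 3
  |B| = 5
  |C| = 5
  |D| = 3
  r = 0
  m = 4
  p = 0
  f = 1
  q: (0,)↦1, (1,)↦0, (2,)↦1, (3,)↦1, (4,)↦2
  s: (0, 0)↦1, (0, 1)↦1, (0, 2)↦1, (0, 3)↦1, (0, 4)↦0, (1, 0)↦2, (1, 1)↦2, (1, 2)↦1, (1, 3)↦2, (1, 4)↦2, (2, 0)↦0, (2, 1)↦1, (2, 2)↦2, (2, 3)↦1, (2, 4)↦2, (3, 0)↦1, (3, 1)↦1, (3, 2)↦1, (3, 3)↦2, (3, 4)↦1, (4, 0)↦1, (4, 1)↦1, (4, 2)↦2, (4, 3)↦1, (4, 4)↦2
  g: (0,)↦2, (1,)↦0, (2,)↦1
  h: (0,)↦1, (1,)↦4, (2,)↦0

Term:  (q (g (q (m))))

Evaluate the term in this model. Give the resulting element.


  m = 4
  (q (m)) = q(4,) = 2
  (g (q (m))) = g(2,) = 1
  (q (g (q (m)))) = q(1,) = 0

value = 0


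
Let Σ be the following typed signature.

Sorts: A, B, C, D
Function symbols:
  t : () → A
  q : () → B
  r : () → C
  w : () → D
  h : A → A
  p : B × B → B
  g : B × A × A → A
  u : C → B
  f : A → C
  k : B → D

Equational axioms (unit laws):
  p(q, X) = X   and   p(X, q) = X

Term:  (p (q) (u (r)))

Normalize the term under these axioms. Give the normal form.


normal form = (u (r))

1. (p (q) (u (r)))  →  (u (r))


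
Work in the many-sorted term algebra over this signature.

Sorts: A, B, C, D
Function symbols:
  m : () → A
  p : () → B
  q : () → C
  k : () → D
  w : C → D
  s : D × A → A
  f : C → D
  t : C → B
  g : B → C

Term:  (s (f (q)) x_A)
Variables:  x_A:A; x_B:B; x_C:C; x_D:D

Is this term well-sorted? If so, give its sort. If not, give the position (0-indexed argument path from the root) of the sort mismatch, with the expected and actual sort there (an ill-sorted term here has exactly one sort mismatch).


    (q) : C
  (f (q)) : D
  x_A : A
(s (f (q)) x_A) : A

well-sorted; sort = A


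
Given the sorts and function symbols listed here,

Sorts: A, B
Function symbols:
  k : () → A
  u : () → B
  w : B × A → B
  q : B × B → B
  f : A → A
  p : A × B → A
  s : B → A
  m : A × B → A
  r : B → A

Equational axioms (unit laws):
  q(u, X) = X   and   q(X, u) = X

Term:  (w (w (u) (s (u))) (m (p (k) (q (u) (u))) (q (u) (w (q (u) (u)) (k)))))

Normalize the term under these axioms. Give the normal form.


normal form = (w (w (u) (s (u))) (m (p (k) (u)) (w (u) (k))))

1. (w (w (u) (s (u))) (m (p (k) (q (u) (u))) (q (u) (w (q (u) (u)) (k)))))  →  (w (w (u) (s (u))) (m (p (k) (u)) (q (u) (w (q (u) (u)) (k)))))
2. (w (w (u) (s (u))) (m (p (k) (u)) (q (u) (w (q (u) (u)) (k)))))  →  (w (w (u) (s (u))) (m (p (k) (u)) (w (q (u) (u)) (k))))
3. (w (w (u) (s (u))) (m (p (k) (u)) (w (q (u) (u)) (k))))  →  (w (w (u) (s (u))) (m (p (k) (u)) (w (u) (k))))


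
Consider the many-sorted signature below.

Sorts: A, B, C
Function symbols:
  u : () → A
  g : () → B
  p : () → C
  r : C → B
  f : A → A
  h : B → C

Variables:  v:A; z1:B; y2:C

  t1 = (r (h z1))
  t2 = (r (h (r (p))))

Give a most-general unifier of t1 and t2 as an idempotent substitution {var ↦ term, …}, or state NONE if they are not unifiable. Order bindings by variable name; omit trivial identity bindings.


{z1 ↦ (r (p))}


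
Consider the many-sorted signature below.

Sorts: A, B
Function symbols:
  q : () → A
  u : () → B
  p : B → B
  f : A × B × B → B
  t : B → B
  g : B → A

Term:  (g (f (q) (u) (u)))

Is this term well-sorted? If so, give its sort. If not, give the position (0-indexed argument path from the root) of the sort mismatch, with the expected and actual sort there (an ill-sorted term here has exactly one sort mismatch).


    (q) : A
    (u) : B
    (u) : B
  (f (q) (u) (u)) : B
(g (f (q) (u) (u))) : A

well-sorted; sort = A


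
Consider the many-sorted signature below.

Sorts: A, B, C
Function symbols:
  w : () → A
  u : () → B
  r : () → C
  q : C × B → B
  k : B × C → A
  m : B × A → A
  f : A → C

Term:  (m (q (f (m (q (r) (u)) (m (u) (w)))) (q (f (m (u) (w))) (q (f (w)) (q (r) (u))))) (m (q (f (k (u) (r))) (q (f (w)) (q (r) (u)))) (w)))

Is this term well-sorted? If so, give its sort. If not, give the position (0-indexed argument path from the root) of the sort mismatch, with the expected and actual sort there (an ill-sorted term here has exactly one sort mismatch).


well-sorted; sort = A

          (r) : C
          (u) : B
        (q (r) (u)) : B
          (u) : B
          (w) : A
        (m (u) (w)) : A
      (m (q (r) (u)) (m (u) (w))) : A
    (f (m (q (r) (u)) (m (u) (w)))) : C
          (u) : B
          (w) : A
        (m (u) (w)) : A
      (f (m (u) (w))) : C
          (w) : A
        (f (w)) : C
          (r) : C
          (u) : B
        (q (r) (u)) : B
      (q (f (w)) (q (r) (u))) : B
    (q (f (m (u) (w))) (q (f (w)) (q (r) (u)))) : B
  (q (f (m (q (r) (u)) (m (u) (w)))) (q (f (m (u) (w))) (q (f (w)) (q (r) (u))))) : B
          (u) : B
          (r) : C
        (k (u) (r)) : A
      (f (k (u) (r))) : C
          (w) : A
        (f (w)) : C
          (r) : C
          (u) : B
        (q (r) (u)) : B
      (q (f (w)) (q (r) (u))) : B
    (q (f (k (u) (r))) (q (f (w)) (q (r) (u)))) : B
    (w) : A
  (m (q (f (k (u) (r))) (q (f (w)) (q (r) (u)))) (w)) : A
(m (q (f (m (q (r) (u)) (m (u) (w)))) (q (f (m (u) (w))) (q (f (w)) (q (r) (u))))) (m (q (f (k (u) (r))) (q (f (w)) (q (r) (u)))) (w))) : A


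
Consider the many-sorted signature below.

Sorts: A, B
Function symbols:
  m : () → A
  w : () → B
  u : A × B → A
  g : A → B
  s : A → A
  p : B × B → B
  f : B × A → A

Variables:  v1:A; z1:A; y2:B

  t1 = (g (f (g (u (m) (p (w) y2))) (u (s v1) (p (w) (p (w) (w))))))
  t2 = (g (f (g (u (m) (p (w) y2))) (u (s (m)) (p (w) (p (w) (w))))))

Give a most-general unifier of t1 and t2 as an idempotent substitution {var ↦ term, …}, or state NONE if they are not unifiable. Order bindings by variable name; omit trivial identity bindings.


{v1 ↦ (m)}


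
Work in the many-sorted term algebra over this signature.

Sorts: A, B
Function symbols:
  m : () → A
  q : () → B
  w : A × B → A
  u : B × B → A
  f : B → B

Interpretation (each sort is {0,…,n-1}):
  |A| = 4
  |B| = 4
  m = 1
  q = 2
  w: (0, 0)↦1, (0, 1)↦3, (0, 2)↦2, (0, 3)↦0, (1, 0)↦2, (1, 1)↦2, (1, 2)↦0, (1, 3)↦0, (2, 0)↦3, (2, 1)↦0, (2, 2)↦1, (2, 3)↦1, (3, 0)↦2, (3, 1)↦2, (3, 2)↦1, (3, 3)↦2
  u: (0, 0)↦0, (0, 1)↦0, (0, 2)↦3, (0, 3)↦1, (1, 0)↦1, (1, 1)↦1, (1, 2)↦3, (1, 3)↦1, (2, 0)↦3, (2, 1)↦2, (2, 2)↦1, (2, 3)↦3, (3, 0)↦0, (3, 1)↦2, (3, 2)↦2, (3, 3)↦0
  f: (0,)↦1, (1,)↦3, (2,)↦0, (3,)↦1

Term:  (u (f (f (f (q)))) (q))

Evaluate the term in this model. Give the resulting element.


  q = 2
  (f (q)) = f(2,) = 0
  (f (f (q))) = f(0,) = 1
  (f (f (f (q)))) = f(1,) = 3
  q = 2
  (u (f (f (f (q)))) (q)) = u(3, 2) = 2

value = 2


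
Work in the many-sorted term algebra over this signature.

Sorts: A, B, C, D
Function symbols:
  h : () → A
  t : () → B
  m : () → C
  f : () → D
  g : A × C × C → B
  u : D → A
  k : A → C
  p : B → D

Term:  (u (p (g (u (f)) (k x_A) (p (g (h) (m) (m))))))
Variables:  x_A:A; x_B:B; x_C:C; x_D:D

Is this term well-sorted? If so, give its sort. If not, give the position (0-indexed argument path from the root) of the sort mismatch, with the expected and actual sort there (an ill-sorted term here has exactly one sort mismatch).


ill-sorted at position [0, 0, 2]: expected C, got D

        (f) : D
      (u (f)) : A
        x_A : A
      (k x_A) : C
          (h) : A
          (m) : C
          (m) : C
        (g (h) (m) (m)) : B
      (p (g (h) (m) (m))) : D
    (g (u (f)) (k x_A) (p (g (h) (m) (m)))) : ✗ arg 2 at [0, 0, 2] has sort D, expected C


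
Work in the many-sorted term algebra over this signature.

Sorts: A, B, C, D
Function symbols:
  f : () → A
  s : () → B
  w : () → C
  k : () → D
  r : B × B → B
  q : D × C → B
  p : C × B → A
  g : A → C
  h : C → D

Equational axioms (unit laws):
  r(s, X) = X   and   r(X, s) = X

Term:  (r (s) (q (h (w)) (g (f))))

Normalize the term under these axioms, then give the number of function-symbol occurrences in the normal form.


size = 5

1. (r (s) (q (h (w)) (g (f))))  →  (q (h (w)) (g (f)))
normal form: (q (h (w)) (g (f)))


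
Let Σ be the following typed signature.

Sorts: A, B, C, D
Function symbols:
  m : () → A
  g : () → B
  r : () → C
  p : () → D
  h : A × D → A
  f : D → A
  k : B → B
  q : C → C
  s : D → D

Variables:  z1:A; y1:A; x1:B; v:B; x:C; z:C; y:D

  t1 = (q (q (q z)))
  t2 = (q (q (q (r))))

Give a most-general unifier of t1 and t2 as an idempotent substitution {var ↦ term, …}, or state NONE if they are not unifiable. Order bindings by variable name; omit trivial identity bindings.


{z ↦ (r)}


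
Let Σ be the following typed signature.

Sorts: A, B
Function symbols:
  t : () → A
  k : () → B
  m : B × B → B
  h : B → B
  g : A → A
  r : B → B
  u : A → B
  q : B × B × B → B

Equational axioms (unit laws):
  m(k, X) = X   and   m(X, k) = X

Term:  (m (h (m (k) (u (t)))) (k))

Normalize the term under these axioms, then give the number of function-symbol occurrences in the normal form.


size = 3

1. (m (h (m (k) (u (t)))) (k))  →  (h (m (k) (u (t))))
2. (h (m (k) (u (t))))  →  (h (u (t)))
normal form: (h (u (t)))


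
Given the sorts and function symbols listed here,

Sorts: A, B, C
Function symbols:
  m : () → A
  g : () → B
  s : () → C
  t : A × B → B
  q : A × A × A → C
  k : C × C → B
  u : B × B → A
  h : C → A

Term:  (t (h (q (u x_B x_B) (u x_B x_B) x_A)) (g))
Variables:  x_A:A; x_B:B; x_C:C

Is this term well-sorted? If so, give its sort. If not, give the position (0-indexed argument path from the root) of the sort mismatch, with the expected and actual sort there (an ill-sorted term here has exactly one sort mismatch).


        x_B : B
        x_B : B
      (u x_B x_B) : A
        x_B : B
        x_B : B
      (u x_B x_B) : A
      x_A : A
    (q (u x_B x_B) (u x_B x_B) x_A) : C
  (h (q (u x_B x_B) (u x_B x_B) x_A)) : A
  (g) : B
(t (h (q (u x_B x_B) (u x_B x_B) x_A)) (g)) : B

well-sorted; sort = B


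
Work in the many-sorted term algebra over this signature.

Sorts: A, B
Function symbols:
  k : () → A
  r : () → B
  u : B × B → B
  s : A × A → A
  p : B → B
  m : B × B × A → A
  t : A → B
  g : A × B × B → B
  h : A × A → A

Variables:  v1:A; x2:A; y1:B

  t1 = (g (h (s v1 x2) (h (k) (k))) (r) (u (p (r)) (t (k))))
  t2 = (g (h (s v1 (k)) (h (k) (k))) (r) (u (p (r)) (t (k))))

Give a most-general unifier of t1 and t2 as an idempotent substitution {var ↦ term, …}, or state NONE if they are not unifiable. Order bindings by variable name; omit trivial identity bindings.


{x2 ↦ (k)}


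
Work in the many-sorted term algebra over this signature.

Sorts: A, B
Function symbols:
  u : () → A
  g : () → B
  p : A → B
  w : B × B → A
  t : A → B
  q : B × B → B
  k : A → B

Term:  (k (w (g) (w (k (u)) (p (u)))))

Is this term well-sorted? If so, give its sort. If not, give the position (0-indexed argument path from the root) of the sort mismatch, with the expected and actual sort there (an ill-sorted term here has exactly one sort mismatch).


    (g) : B
        (u) : A
      (k (u)) : B
        (u) : A
      (p (u)) : B
    (w (k (u)) (p (u))) : A
  (w (g) (w (k (u)) (p (u)))) : ✗ arg 1 at [0, 1] has sort A, expected B

ill-sorted at position [0, 1]: expected B, got A


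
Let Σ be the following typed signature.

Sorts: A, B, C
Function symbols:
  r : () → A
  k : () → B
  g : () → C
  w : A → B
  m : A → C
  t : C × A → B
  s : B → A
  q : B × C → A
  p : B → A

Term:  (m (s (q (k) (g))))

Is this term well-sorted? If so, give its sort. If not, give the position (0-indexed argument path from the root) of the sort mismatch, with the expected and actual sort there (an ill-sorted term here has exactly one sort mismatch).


      (k) : B
      (g) : C
    (q (k) (g)) : A
  (s (q (k) (g))) : ✗ arg 0 at [0, 0] has sort A, expected B

ill-sorted at position [0, 0]: expected B, got A


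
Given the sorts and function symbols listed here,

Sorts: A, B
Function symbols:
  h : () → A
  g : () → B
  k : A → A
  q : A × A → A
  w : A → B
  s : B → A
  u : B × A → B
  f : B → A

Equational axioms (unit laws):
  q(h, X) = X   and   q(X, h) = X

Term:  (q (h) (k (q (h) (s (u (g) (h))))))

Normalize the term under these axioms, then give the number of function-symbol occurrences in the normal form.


size = 5

1. (q (h) (k (q (h) (s (u (g) (h))))))  →  (k (q (h) (s (u (g) (h)))))
2. (k (q (h) (s (u (g) (h)))))  →  (k (s (u (g) (h))))
normal form: (k (s (u (g) (h))))


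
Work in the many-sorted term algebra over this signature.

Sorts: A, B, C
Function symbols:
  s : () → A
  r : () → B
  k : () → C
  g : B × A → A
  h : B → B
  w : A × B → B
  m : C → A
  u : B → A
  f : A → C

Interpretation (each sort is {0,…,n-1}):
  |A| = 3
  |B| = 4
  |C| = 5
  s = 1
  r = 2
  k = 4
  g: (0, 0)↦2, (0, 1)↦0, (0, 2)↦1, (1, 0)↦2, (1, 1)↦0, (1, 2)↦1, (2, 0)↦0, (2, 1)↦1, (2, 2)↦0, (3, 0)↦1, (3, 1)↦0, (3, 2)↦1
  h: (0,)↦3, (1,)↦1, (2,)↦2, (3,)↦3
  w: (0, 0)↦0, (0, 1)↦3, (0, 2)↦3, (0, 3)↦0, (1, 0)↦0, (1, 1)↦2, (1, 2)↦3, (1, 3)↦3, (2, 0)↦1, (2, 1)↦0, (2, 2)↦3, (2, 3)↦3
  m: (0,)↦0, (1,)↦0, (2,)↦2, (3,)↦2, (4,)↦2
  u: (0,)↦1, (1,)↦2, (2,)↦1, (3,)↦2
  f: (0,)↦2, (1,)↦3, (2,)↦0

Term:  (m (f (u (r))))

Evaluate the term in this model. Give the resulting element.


value = 2

  r = 2
  (u (r)) = u(2,) = 1
  (f (u (r))) = f(1,) = 3
  (m (f (u (r)))) = m(3,) = 2


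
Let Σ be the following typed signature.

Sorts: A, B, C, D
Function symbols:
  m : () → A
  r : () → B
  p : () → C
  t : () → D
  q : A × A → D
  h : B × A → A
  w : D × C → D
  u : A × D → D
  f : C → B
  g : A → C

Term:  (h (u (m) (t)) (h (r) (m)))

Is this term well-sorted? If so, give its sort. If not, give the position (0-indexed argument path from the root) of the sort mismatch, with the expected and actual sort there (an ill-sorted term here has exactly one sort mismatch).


    (m) : A
    (t) : D
  (u (m) (t)) : D
    (r) : B
    (m) : A
  (h (r) (m)) : A
(h (u (m) (t)) (h (r) (m))) : ✗ arg 0 at [0] has sort D, expected B

ill-sorted at position [0]: expected B, got D


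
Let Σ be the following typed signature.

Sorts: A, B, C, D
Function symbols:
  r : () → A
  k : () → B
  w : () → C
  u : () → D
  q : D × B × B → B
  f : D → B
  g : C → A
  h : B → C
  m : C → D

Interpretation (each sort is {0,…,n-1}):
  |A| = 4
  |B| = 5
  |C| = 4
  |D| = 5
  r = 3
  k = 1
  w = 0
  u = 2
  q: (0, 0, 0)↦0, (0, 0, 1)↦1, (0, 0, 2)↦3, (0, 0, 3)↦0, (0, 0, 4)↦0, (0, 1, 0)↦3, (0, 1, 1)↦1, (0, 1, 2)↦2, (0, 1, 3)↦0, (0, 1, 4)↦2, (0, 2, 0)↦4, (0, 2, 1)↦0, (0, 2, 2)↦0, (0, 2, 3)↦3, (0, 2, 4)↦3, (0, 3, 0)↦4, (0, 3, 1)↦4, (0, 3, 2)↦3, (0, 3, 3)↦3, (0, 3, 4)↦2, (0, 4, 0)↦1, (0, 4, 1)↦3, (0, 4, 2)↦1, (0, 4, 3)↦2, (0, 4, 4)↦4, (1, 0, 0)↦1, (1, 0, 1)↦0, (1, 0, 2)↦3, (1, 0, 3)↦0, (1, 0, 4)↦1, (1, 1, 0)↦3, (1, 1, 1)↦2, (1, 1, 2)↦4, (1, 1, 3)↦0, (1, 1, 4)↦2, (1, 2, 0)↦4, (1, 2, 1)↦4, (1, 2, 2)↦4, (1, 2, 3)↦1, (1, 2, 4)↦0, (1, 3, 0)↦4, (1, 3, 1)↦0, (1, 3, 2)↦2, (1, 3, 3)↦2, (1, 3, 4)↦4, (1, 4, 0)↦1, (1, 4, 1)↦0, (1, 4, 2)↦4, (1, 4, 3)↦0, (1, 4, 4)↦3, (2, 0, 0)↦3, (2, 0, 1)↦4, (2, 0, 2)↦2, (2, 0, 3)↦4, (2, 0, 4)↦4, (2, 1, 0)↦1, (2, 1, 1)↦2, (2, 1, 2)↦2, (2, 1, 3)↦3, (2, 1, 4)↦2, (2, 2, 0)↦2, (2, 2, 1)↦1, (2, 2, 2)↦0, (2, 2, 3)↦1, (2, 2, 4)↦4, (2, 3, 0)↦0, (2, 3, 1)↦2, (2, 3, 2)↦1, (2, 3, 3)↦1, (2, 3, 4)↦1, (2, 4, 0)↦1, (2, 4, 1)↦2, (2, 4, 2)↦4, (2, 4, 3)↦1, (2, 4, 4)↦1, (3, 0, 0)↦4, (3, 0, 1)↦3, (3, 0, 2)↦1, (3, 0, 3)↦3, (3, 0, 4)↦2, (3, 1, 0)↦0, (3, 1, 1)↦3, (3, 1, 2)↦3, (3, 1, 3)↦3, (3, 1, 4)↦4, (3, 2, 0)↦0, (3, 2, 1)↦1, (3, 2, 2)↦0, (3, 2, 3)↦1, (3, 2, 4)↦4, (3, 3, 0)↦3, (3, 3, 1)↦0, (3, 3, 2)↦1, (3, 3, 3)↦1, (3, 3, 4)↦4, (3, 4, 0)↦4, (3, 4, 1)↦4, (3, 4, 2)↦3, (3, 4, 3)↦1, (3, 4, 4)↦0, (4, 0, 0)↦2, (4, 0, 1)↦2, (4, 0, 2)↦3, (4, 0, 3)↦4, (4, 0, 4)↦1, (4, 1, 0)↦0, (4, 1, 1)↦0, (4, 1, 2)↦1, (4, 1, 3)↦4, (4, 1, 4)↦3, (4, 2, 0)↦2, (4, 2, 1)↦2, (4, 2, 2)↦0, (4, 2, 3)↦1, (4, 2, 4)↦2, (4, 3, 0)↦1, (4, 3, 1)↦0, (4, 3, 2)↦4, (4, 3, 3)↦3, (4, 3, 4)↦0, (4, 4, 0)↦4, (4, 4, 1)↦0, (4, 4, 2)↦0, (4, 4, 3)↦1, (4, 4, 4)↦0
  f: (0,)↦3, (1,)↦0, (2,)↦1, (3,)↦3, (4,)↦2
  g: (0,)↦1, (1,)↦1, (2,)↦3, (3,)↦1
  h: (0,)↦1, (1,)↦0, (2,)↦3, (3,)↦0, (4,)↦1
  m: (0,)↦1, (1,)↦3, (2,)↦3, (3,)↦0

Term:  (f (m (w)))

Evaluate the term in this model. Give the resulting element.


value = 0

  w = 0
  (m (w)) = m(0,) = 1
  (f (m (w))) = f(1,) = 0


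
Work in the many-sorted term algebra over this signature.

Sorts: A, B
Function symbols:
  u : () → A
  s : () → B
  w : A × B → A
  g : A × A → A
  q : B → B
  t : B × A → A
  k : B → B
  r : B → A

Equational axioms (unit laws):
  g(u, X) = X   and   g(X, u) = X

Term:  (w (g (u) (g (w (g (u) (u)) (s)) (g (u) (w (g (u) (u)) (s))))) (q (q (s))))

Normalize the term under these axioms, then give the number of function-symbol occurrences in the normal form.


size = 11

1. (w (g (u) (g (w (g (u) (u)) (s)) (g (u) (w (g (u) (u)) (s))))) (q (q (s))))  →  (w (g (w (g (u) (u)) (s)) (g (u) (w (g (u) (u)) (s)))) (q (q (s))))
2. (w (g (w (g (u) (u)) (s)) (g (u) (w (g (u) (u)) (s)))) (q (q (s))))  →  (w (g (w (u) (s)) (g (u) (w (g (u) (u)) (s)))) (q (q (s))))
3. (w (g (w (u) (s)) (g (u) (w (g (u) (u)) (s)))) (q (q (s))))  →  (w (g (w (u) (s)) (w (g (u) (u)) (s))) (q (q (s))))
4. (w (g (w (u) (s)) (w (g (u) (u)) (s))) (q (q (s))))  →  (w (g (w (u) (s)) (w (u) (s))) (q (q (s))))
normal form: (w (g (w (u) (s)) (w (u) (s))) (q (q (s))))


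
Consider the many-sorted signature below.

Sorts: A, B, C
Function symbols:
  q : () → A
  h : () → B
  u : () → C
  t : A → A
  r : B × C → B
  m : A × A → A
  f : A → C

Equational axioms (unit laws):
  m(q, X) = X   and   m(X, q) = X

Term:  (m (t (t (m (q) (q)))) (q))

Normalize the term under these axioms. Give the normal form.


normal form = (t (t (q)))

1. (m (t (t (m (q) (q)))) (q))  →  (t (t (m (q) (q))))
2. (t (t (m (q) (q))))  →  (t (t (q)))


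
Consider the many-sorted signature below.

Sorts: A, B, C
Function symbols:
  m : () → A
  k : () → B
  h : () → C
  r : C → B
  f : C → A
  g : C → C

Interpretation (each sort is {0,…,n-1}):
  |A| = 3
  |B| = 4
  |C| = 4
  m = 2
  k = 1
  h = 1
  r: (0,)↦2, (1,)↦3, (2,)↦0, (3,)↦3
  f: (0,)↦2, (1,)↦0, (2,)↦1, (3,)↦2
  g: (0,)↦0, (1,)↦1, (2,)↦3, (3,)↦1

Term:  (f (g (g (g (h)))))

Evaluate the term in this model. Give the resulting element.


value = 0

  h = 1
  (g (h)) = g(1,) = 1
  (g (g (h))) = g(1,) = 1
  (g (g (g (h)))) = g(1,) = 1
  (f (g (g (g (h))))) = f(1,) = 0


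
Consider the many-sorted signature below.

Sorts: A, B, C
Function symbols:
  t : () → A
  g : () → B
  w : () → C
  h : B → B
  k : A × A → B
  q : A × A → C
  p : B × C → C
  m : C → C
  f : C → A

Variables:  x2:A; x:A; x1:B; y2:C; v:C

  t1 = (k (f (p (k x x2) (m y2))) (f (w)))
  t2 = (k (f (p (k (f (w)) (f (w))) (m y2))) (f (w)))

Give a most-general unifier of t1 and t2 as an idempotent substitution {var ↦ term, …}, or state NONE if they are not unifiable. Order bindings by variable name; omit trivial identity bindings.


{x ↦ (f (w)), x2 ↦ (f (w))}


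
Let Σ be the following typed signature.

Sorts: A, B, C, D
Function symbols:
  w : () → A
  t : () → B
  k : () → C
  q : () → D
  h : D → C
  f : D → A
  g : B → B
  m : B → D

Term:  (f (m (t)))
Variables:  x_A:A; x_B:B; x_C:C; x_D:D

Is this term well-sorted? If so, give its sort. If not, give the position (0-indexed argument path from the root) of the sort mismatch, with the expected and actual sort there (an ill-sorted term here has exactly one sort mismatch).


    (t) : B
  (m (t)) : D
(f (m (t))) : A

well-sorted; sort = A


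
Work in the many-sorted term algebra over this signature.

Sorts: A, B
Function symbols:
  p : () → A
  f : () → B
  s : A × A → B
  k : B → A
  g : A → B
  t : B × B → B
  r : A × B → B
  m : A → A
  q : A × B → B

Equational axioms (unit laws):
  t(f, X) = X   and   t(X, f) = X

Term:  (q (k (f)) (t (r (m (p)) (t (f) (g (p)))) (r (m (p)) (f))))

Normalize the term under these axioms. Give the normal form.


normal form = (q (k (f)) (t (r (m (p)) (g (p))) (r (m (p)) (f))))

1. (q (k (f)) (t (r (m (p)) (t (f) (g (p)))) (r (m (p)) (f))))  →  (q (k (f)) (t (r (m (p)) (g (p))) (r (m (p)) (f))))


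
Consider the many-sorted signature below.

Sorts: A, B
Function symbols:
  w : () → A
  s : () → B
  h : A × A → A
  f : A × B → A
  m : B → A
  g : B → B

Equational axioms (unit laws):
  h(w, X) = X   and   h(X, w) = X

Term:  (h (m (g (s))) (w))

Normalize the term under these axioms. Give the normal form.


normal form = (m (g (s)))

1. (h (m (g (s))) (w))  →  (m (g (s)))


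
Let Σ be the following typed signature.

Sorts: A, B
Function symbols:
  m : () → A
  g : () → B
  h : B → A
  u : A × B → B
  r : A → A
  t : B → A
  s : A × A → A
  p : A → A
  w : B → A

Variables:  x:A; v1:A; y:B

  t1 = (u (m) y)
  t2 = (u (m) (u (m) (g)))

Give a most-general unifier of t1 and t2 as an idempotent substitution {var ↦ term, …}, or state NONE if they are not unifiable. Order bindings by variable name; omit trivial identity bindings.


{y ↦ (u (m) (g))}


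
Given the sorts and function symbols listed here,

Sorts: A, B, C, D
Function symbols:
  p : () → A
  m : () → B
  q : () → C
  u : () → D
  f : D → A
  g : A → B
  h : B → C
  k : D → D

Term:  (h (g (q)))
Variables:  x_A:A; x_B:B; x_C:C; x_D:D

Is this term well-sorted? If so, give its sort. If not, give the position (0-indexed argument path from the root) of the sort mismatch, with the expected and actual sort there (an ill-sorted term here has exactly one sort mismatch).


ill-sorted at position [0, 0]: expected A, got C

    (q) : C
  (g (q)) : ✗ arg 0 at [0, 0] has sort C, expected A


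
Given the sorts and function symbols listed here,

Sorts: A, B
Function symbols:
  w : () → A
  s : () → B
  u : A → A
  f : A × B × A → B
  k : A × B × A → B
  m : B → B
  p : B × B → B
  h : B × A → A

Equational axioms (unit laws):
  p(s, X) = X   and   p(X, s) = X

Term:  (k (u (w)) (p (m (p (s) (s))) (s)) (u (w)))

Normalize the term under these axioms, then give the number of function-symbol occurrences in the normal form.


1. (k (u (w)) (p (m (p (s) (s))) (s)) (u (w)))  →  (k (u (w)) (m (p (s) (s))) (u (w)))
2. (k (u (w)) (m (p (s) (s))) (u (w)))  →  (k (u (w)) (m (s)) (u (w)))
normal form: (k (u (w)) (m (s)) (u (w)))

size = 7


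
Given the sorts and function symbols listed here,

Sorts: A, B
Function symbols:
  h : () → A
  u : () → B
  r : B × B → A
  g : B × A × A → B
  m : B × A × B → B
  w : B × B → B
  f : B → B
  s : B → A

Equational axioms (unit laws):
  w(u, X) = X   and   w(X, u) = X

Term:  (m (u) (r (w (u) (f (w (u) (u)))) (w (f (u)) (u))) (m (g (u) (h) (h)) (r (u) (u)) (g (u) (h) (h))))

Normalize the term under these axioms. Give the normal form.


normal form = (m (u) (r (f (u)) (f (u))) (m (g (u) (h) (h)) (r (u) (u)) (g (u) (h) (h))))

1. (m (u) (r (w (u) (f (w (u) (u)))) (w (f (u)) (u))) (m (g (u) (h) (h)) (r (u) (u)) (g (u) (h) (h))))  →  (m (u) (r (f (w (u) (u))) (w (f (u)) (u))) (m (g (u) (h) (h)) (r (u) (u)) (g (u) (h) (h))))
2. (m (u) (r (f (w (u) (u))) (w (f (u)) (u))) (m (g (u) (h) (h)) (r (u) (u)) (g (u) (h) (h))))  →  (m (u) (r (f (u)) (w (f (u)) (u))) (m (g (u) (h) (h)) (r (u) (u)) (g (u) (h) (h))))
3. (m (u) (r (f (u)) (w (f (u)) (u))) (m (g (u) (h) (h)) (r (u) (u)) (g (u) (h) (h))))  →  (m (u) (r (f (u)) (f (u))) (m (g (u) (h) (h)) (r (u) (u)) (g (u) (h) (h))))


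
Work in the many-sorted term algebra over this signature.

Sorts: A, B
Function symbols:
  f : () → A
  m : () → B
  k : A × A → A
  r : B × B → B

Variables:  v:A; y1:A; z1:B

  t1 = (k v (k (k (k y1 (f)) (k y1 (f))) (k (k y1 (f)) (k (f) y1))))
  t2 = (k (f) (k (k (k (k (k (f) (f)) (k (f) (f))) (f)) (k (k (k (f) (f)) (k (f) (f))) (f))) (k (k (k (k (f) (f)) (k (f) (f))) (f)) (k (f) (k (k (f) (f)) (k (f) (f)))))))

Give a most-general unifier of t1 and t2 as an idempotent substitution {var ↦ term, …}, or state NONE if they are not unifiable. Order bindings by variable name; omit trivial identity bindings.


{v ↦ (f), y1 ↦ (k (k (f) (f)) (k (f) (f)))}


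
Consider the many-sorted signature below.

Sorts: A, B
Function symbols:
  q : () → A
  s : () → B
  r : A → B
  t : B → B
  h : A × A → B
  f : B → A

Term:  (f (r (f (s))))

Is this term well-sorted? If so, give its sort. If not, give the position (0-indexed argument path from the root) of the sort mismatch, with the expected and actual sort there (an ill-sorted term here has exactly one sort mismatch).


well-sorted; sort = A

      (s) : B
    (f (s)) : A
  (r (f (s))) : B
(f (r (f (s)))) : A


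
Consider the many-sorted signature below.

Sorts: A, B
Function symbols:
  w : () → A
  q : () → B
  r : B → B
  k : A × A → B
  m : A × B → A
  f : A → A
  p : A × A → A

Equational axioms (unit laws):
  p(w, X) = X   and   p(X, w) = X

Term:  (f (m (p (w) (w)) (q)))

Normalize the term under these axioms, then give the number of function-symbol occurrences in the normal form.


1. (f (m (p (w) (w)) (q)))  →  (f (m (w) (q)))
normal form: (f (m (w) (q)))

size = 4


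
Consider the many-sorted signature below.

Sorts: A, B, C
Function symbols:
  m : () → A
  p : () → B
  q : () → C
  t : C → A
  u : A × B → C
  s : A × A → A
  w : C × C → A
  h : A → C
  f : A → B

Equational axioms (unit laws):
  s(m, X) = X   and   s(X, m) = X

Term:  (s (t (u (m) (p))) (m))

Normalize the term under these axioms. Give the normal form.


normal form = (t (u (m) (p)))

1. (s (t (u (m) (p))) (m))  →  (t (u (m) (p)))


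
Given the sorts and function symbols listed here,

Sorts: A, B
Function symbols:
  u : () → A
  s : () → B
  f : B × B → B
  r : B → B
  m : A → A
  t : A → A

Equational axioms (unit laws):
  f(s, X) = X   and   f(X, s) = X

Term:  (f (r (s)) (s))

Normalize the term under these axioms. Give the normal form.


1. (f (r (s)) (s))  →  (r (s))

normal form = (r (s))


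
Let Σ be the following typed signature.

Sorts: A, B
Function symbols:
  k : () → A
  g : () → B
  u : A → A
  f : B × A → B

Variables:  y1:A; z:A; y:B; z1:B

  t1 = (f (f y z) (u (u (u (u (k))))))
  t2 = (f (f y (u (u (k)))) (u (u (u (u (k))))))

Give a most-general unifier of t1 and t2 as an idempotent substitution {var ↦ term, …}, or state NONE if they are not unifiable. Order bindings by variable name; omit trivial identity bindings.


{z ↦ (u (u (k)))}


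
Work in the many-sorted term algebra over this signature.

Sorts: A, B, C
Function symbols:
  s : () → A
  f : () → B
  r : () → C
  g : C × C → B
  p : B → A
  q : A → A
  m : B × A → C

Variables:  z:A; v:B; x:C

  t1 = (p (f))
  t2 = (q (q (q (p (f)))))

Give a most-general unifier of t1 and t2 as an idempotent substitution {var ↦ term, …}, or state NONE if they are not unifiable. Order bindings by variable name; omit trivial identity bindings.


head clash or occurs-check failure — not unifiable

NONE (not unifiable)


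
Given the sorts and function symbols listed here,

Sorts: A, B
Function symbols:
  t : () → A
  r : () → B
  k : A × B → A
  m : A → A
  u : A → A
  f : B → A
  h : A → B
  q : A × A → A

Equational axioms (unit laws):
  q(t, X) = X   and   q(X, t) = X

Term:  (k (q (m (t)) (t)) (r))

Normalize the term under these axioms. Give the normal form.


1. (k (q (m (t)) (t)) (r))  →  (k (m (t)) (r))

normal form = (k (m (t)) (r))


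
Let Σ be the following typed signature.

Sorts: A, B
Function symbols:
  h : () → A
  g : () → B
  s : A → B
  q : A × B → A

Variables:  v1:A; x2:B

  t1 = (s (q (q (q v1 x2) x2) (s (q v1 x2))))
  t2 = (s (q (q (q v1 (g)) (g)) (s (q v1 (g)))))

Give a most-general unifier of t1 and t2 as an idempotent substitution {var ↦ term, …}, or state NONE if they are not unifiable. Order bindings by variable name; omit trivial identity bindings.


{x2 ↦ (g)}


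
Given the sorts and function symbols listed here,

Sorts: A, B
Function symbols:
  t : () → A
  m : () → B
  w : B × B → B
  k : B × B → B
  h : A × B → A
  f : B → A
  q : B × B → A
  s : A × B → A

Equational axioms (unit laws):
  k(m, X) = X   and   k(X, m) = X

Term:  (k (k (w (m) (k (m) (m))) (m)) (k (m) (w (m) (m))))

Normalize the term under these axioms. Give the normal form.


normal form = (k (w (m) (m)) (w (m) (m)))

1. (k (k (w (m) (k (m) (m))) (m)) (k (m) (w (m) (m))))  →  (k (w (m) (k (m) (m))) (k (m) (w (m) (m))))
2. (k (w (m) (k (m) (m))) (k (m) (w (m) (m))))  →  (k (w (m) (m)) (k (m) (w (m) (m))))
3. (k (w (m) (m)) (k (m) (w (m) (m))))  →  (k (w (m) (m)) (w (m) (m)))


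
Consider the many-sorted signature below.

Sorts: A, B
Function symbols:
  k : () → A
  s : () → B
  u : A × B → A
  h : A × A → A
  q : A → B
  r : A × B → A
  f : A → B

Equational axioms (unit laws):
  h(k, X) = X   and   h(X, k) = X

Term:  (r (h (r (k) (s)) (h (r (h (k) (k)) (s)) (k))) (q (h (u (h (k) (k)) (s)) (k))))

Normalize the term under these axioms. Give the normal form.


1. (r (h (r (k) (s)) (h (r (h (k) (k)) (s)) (k))) (q (h (u (h (k) (k)) (s)) (k))))  →  (r (h (r (k) (s)) (r (h (k) (k)) (s))) (q (h (u (h (k) (k)) (s)) (k))))
2. (r (h (r (k) (s)) (r (h (k) (k)) (s))) (q (h (u (h (k) (k)) (s)) (k))))  →  (r (h (r (k) (s)) (r (k) (s))) (q (h (u (h (k) (k)) (s)) (k))))
3. (r (h (r (k) (s)) (r (k) (s))) (q (h (u (h (k) (k)) (s)) (k))))  →  (r (h (r (k) (s)) (r (k) (s))) (q (u (h (k) (k)) (s))))
4. (r (h (r (k) (s)) (r (k) (s))) (q (u (h (k) (k)) (s))))  →  (r (h (r (k) (s)) (r (k) (s))) (q (u (k) (s))))

normal form = (r (h (r (k) (s)) (r (k) (s))) (q (u (k) (s))))


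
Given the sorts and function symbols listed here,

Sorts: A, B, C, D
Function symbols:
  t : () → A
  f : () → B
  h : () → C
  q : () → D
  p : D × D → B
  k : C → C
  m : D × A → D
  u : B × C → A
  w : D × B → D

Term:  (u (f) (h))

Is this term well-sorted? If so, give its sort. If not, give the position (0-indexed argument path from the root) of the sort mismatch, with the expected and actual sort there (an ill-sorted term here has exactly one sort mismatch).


  (f) : B
  (h) : C
(u (f) (h)) : A

well-sorted; sort = A


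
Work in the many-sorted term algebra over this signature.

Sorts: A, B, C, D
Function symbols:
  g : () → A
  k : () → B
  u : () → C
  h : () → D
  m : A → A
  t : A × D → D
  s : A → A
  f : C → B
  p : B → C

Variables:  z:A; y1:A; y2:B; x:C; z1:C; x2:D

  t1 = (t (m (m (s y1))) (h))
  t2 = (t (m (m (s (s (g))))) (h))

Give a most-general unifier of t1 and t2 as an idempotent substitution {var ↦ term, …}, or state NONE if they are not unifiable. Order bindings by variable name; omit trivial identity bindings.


{y1 ↦ (s (g))}


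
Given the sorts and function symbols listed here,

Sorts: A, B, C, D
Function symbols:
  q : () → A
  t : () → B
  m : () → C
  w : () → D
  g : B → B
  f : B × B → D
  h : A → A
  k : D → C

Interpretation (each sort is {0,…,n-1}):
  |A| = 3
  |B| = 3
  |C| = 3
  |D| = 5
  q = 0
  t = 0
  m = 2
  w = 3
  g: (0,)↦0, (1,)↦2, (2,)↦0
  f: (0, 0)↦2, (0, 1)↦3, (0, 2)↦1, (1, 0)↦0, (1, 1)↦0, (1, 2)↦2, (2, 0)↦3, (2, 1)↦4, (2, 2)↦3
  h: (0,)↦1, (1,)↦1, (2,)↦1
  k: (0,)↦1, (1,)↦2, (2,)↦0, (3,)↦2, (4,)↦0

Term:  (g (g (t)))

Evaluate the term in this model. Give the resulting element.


  t = 0
  (g (t)) = g(0,) = 0
  (g (g (t))) = g(0,) = 0

value = 0
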